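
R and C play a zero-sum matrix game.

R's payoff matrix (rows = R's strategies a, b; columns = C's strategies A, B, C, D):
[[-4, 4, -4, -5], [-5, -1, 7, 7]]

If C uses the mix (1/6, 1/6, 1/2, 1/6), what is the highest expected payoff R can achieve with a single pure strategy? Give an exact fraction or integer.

11/3

a: (-4)·(1/6) + (4)·(1/6) + (-4)·(1/2) + (-5)·(1/6) = -17/6.
b: (-5)·(1/6) + (-1)·(1/6) + (7)·(1/2) + (7)·(1/6) = 11/3.
The best pure response is b with expected payoff 11/3.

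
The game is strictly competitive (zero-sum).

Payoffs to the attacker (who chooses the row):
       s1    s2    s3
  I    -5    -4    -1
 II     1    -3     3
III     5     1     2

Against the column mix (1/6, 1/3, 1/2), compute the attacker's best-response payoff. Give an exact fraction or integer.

I: (-5)·(1/6) + (-4)·(1/3) + (-1)·(1/2) = -8/3.
II: (1)·(1/6) + (-3)·(1/3) + (3)·(1/2) = 2/3.
III: (5)·(1/6) + (1)·(1/3) + (2)·(1/2) = 13/6.
The best pure response is III with expected payoff 13/6.

13/6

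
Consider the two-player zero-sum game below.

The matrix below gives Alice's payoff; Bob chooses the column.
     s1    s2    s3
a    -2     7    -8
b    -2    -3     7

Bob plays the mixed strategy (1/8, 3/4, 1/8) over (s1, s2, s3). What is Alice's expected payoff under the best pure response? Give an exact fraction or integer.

4

a: (-2)·(1/8) + (7)·(3/4) + (-8)·(1/8) = 4.
b: (-2)·(1/8) + (-3)·(3/4) + (7)·(1/8) = -13/8.
The best pure response is a with expected payoff 4.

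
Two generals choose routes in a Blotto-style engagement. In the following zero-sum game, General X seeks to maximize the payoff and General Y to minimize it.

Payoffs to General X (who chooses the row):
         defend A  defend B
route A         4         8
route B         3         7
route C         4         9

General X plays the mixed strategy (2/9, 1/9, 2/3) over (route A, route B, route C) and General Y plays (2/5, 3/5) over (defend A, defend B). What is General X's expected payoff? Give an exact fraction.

301/45

Against (2/5, 3/5), each row's expected payoff is route A: 32/5; route B: 27/5; route C: 7.
Taking the (2/9, 1/9, 2/3)-weighted average: (2/9)·(32/5) + (1/9)·(27/5) + (2/3)·(7) = 301/45.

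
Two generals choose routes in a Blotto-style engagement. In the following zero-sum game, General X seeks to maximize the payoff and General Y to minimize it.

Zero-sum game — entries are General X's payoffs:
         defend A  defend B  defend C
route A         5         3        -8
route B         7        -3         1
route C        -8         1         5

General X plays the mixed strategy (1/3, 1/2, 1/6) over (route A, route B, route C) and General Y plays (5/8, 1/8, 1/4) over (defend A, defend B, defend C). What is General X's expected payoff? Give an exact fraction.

97/48

Against (5/8, 1/8, 1/4), each row's expected payoff is route A: 3/2; route B: 17/4; route C: -29/8.
Taking the (1/3, 1/2, 1/6)-weighted average: (1/3)·(3/2) + (1/2)·(17/4) + (1/6)·(-29/8) = 97/48.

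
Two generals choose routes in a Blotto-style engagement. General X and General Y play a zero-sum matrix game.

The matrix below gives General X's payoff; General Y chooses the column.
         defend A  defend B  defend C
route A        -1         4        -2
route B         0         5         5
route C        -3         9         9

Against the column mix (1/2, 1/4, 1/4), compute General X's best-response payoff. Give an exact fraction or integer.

route A: (-1)·(1/2) + (4)·(1/4) + (-2)·(1/4) = 0.
route B: (0)·(1/2) + (5)·(1/4) + (5)·(1/4) = 5/2.
route C: (-3)·(1/2) + (9)·(1/4) + (9)·(1/4) = 3.
The best pure response is route C with expected payoff 3.

3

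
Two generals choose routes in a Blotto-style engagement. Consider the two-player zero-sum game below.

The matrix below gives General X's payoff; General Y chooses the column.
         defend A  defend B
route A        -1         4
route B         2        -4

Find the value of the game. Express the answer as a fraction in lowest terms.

4/11

Row minima are -1 and -4, so General X's maximin is -1; column maxima are 2 and 4, so General Y's minimax is 2. These differ, so the equilibrium is in mixed strategies.
Let General X play route A with probability p. General Y is indifferent when −p + 2(1−p) = 4p − 4(1−p), giving p = 6/11.
Let General Y play defend A with probability q. General X is indifferent when −q + 4(1−q) = 2q − 4(1−q), giving q = 8/11.
The value is -1·(8/11) + (4)·(3/11) = 4/11.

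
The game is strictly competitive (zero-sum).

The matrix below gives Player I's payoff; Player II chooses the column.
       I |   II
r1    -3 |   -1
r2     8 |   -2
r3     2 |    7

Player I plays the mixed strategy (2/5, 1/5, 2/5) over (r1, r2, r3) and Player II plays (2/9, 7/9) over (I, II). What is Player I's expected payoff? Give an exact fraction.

82/45

Against (2/9, 7/9), each row's expected payoff is r1: -13/9; r2: 2/9; r3: 53/9.
Taking the (2/5, 1/5, 2/5)-weighted average: (2/5)·(-13/9) + (1/5)·(2/9) + (2/5)·(53/9) = 82/45.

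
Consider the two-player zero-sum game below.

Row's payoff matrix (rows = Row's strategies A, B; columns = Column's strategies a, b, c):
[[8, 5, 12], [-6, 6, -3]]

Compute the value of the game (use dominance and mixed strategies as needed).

Column c is strictly dominated by a for Column (it gives Row more in every row).
The remaining 2×2 game on (A, B) × (a, b) has no saddle point. Let Row play A with probability p; indifference gives 8p − 6(1−p) = 5p + 6(1−p), so p = 4/5.
Similarly Column's optimal q on a is 1/15, and the value is 8·(1/15) + (5)·(14/15) = 26/5.

26/5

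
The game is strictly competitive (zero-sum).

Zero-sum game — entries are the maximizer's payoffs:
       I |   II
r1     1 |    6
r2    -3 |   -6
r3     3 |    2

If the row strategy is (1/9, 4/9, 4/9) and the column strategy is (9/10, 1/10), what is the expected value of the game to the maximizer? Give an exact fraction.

-1/90

Against (9/10, 1/10), each row's expected payoff is r1: 3/2; r2: -33/10; r3: 29/10.
Taking the (1/9, 4/9, 4/9)-weighted average: (1/9)·(3/2) + (4/9)·(-33/10) + (4/9)·(29/10) = -1/90.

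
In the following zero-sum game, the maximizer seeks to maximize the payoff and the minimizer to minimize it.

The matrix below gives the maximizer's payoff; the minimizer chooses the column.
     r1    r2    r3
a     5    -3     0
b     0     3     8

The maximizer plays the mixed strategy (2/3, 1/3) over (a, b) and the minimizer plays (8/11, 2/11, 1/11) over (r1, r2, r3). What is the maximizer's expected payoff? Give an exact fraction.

82/33

Against (8/11, 2/11, 1/11), each row's expected payoff is a: 34/11; b: 14/11.
Taking the (2/3, 1/3)-weighted average: (2/3)·(34/11) + (1/3)·(14/11) = 82/33.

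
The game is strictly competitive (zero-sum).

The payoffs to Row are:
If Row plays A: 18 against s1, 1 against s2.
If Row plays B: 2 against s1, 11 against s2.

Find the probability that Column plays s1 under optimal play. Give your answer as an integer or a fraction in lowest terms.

5/13

Row minima are 1 and 2, so Row's maximin is 2; column maxima are 18 and 11, so Column's minimax is 11. These differ, so the equilibrium is in mixed strategies.
Let Column play s1 with probability q. Row is indifferent when 18q + (1−q) = 2q + 11(1−q), giving q = 5/13.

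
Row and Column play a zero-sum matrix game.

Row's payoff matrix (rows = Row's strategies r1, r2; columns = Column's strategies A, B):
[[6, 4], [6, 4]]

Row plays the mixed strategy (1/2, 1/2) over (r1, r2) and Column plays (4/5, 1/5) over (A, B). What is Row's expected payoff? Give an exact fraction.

Against (4/5, 1/5), each row's expected payoff is r1: 28/5; r2: 28/5.
Taking the (1/2, 1/2)-weighted average: (1/2)·(28/5) + (1/2)·(28/5) = 28/5.

28/5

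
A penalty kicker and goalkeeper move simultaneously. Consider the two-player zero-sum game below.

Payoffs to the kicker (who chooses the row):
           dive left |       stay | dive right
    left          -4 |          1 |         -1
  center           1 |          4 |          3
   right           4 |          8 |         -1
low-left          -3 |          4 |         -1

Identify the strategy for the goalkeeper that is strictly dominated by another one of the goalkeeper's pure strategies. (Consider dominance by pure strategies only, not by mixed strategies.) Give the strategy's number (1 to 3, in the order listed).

2

The goalkeeper prefers columns that give the kicker less. Compare stay with dive left: -4 < 1, 1 < 4, 4 < 8, -3 < 4.
So dive left strictly dominates stay for the goalkeeper; stay is strictly dominated.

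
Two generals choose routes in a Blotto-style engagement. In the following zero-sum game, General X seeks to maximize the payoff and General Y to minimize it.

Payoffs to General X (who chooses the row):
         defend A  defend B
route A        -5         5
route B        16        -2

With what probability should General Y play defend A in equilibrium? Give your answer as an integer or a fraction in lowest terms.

Row minima are -5 and -2, so General X's maximin is -2; column maxima are 16 and 5, so General Y's minimax is 5. These differ, so the equilibrium is in mixed strategies.
Let General Y play defend A with probability q. General X is indifferent when −5q + 5(1−q) = 16q − 2(1−q), giving q = 1/4.

1/4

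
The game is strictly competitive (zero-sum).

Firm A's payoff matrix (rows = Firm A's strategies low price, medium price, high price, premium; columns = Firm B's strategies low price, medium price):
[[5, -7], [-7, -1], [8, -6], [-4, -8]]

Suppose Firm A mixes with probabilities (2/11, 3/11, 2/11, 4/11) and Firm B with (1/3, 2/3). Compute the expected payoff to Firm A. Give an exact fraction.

-133/33

Against (1/3, 2/3), each row's expected payoff is low price: -3; medium price: -3; high price: -4/3; premium: -20/3.
Taking the (2/11, 3/11, 2/11, 4/11)-weighted average: (2/11)·(-3) + (3/11)·(-3) + (2/11)·(-4/3) + (4/11)·(-20/3) = -133/33.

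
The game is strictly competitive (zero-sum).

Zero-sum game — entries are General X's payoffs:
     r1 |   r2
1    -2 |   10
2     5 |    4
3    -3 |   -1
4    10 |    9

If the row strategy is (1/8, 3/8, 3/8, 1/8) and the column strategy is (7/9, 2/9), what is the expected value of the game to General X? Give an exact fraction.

Against (7/9, 2/9), each row's expected payoff is 1: 2/3; 2: 43/9; 3: -23/9; 4: 88/9.
Taking the (1/8, 3/8, 3/8, 1/8)-weighted average: (1/8)·(2/3) + (3/8)·(43/9) + (3/8)·(-23/9) + (1/8)·(88/9) = 77/36.

77/36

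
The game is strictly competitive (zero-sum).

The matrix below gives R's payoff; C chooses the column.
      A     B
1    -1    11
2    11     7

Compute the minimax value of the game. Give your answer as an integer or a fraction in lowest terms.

Row minima are -1 and 7, so R's maximin is 7; column maxima are 11 and 11, so C's minimax is 11. These differ, so the equilibrium is in mixed strategies.
Let R play 1 with probability p. C is indifferent when −p + 11(1−p) = 11p + 7(1−p), giving p = 1/4.
Let C play A with probability q. R is indifferent when −q + 11(1−q) = 11q + 7(1−q), giving q = 1/4.
The value is -1·(1/4) + (11)·(3/4) = 8.

8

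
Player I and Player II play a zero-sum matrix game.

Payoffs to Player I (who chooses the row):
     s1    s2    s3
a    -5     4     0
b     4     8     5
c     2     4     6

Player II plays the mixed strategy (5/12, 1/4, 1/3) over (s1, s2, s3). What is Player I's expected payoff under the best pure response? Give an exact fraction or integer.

a: (-5)·(5/12) + (4)·(1/4) + (0)·(1/3) = -13/12.
b: (4)·(5/12) + (8)·(1/4) + (5)·(1/3) = 16/3.
c: (2)·(5/12) + (4)·(1/4) + (6)·(1/3) = 23/6.
The best pure response is b with expected payoff 16/3.

16/3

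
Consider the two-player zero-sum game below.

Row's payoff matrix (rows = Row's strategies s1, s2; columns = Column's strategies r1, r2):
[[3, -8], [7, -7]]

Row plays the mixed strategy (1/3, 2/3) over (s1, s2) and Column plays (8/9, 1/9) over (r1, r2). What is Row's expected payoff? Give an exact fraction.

38/9

Against (8/9, 1/9), each row's expected payoff is s1: 16/9; s2: 49/9.
Taking the (1/3, 2/3)-weighted average: (1/3)·(16/9) + (2/3)·(49/9) = 38/9.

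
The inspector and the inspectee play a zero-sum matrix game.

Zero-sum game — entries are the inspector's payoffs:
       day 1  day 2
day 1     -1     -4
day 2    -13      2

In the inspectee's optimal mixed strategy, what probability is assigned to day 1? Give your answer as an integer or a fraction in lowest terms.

1/3

Row minima are -4 and -13, so the inspector's maximin is -4; column maxima are -1 and 2, so the inspectee's minimax is -1. These differ, so the equilibrium is in mixed strategies.
Let the inspectee play day 1 with probability q. The inspector is indifferent when −q − 4(1−q) = −13q + 2(1−q), giving q = 1/3.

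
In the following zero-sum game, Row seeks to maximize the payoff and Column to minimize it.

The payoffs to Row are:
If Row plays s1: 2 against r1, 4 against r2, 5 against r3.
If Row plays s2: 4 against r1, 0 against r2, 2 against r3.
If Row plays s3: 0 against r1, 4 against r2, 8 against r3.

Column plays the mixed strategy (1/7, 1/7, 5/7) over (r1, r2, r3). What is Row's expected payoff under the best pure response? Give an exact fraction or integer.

44/7

s1: (2)·(1/7) + (4)·(1/7) + (5)·(5/7) = 31/7.
s2: (4)·(1/7) + (0)·(1/7) + (2)·(5/7) = 2.
s3: (0)·(1/7) + (4)·(1/7) + (8)·(5/7) = 44/7.
The best pure response is s3 with expected payoff 44/7.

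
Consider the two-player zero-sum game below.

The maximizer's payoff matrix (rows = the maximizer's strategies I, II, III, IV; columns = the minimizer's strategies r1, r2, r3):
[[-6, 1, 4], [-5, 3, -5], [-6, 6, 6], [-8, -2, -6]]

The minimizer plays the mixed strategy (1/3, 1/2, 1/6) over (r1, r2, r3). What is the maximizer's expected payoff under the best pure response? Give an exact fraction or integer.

2

I: (-6)·(1/3) + (1)·(1/2) + (4)·(1/6) = -5/6.
II: (-5)·(1/3) + (3)·(1/2) + (-5)·(1/6) = -1.
III: (-6)·(1/3) + (6)·(1/2) + (6)·(1/6) = 2.
IV: (-8)·(1/3) + (-2)·(1/2) + (-6)·(1/6) = -14/3.
The best pure response is III with expected payoff 2.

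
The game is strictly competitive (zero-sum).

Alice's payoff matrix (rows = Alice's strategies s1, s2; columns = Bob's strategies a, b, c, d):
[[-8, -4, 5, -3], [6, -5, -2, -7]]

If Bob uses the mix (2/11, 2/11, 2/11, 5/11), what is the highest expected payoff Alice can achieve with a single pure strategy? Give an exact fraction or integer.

s1: (-8)·(2/11) + (-4)·(2/11) + (5)·(2/11) + (-3)·(5/11) = -29/11.
s2: (6)·(2/11) + (-5)·(2/11) + (-2)·(2/11) + (-7)·(5/11) = -37/11.
The best pure response is s1 with expected payoff -29/11.

-29/11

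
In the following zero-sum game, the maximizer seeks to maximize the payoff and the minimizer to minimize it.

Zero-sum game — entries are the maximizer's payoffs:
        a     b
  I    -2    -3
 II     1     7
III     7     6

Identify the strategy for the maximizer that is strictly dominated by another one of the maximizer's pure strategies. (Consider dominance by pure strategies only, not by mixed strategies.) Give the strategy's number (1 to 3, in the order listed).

1

Compare I with II: 1 > -2, 7 > -3.
So II strictly dominates I for the maximizer; I is strictly dominated.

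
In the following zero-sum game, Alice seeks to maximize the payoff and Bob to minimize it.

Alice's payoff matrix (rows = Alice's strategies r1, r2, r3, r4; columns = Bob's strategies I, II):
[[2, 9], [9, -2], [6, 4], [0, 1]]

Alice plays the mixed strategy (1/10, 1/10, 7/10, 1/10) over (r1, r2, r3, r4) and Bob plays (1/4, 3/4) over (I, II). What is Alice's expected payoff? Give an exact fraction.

Against (1/4, 3/4), each row's expected payoff is r1: 29/4; r2: 3/4; r3: 9/2; r4: 3/4.
Taking the (1/10, 1/10, 7/10, 1/10)-weighted average: (1/10)·(29/4) + (1/10)·(3/4) + (7/10)·(9/2) + (1/10)·(3/4) = 161/40.

161/40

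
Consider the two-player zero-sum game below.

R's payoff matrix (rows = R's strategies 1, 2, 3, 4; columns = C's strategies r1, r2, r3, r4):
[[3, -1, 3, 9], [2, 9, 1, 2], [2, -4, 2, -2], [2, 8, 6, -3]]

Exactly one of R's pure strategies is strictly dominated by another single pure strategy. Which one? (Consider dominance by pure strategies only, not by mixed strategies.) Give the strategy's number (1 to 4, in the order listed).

Compare 3 with 1: 3 > 2, -1 > -4, 3 > 2, 9 > -2.
So 1 strictly dominates 3 for R; 3 is strictly dominated.

3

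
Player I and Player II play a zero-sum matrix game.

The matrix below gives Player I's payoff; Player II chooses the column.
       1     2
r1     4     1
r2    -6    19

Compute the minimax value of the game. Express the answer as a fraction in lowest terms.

41/14

Row minima are 1 and -6, so Player I's maximin is 1; column maxima are 4 and 19, so Player II's minimax is 4. These differ, so the equilibrium is in mixed strategies.
Let Player I play r1 with probability p. Player II is indifferent when 4p − 6(1−p) = p + 19(1−p), giving p = 25/28.
Let Player II play 1 with probability q. Player I is indifferent when 4q + (1−q) = −6q + 19(1−q), giving q = 9/14.
The value is 4·(9/14) + (1)·(5/14) = 41/14.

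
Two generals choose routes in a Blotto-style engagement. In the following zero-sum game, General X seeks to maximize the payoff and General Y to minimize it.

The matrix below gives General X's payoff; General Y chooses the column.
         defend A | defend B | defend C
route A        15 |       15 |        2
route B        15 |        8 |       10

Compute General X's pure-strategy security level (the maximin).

8

The worst-case payoff for each row is route A: 2, route B: 8.
The best of these is 8.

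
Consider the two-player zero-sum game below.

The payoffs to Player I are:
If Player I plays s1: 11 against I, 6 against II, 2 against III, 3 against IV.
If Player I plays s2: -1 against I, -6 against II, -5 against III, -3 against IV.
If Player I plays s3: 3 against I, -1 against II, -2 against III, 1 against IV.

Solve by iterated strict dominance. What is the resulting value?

Row s3 is strictly dominated by row s1 (11>3, 6>-1, 2>-2, 3>1); eliminate s3.
Column IV is strictly dominated by III for Player II (2<3, -5<-3); eliminate IV.
Column I is strictly dominated by II for Player II (6<11, -6<-1); eliminate I.
Row s2 is strictly dominated by row s1 (6>-6, 2>-5); eliminate s2.
Column II is strictly dominated by III for Player II (2<6); eliminate II.
Only (s1, III) remains, with payoff 2.

2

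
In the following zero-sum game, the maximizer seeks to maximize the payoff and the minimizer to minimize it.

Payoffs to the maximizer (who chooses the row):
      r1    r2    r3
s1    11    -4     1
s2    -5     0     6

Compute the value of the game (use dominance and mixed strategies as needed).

Column r3 is strictly dominated by r2 for the minimizer (it gives the maximizer more in every row).
The remaining 2×2 game on (s1, s2) × (r1, r2) has no saddle point. Let the maximizer play s1 with probability p; indifference gives 11p − 5(1−p) = −4p, so p = 1/4.
Similarly the minimizer's optimal q on r1 is 1/5, and the value is 11·(1/5) + (-4)·(4/5) = -1.

-1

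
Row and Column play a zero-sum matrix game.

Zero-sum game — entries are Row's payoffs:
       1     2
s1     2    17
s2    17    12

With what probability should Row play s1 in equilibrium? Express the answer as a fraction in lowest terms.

1/4

Row minima are 2 and 12, so Row's maximin is 12; column maxima are 17 and 17, so Column's minimax is 17. These differ, so the equilibrium is in mixed strategies.
Let Row play s1 with probability p. Column is indifferent when 2p + 17(1−p) = 17p + 12(1−p), giving p = 1/4.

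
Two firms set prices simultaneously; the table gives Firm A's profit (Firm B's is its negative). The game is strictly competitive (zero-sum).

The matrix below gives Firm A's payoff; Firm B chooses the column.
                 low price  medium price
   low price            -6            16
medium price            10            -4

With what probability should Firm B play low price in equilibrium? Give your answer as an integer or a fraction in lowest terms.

Row minima are -6 and -4, so Firm A's maximin is -4; column maxima are 10 and 16, so Firm B's minimax is 10. These differ, so the equilibrium is in mixed strategies.
Let Firm B play low price with probability q. Firm A is indifferent when −6q + 16(1−q) = 10q − 4(1−q), giving q = 5/9.

5/9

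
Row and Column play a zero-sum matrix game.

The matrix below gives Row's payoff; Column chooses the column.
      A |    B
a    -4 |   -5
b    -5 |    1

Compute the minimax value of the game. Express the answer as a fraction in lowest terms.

-29/7

Row minima are -5 and -5, so Row's maximin is -5; column maxima are -4 and 1, so Column's minimax is -4. These differ, so the equilibrium is in mixed strategies.
Let Row play a with probability p. Column is indifferent when −4p − 5(1−p) = −5p + (1−p), giving p = 6/7.
Let Column play A with probability q. Row is indifferent when −4q − 5(1−q) = −5q + (1−q), giving q = 6/7.
The value is -4·(6/7) + (-5)·(1/7) = -29/7.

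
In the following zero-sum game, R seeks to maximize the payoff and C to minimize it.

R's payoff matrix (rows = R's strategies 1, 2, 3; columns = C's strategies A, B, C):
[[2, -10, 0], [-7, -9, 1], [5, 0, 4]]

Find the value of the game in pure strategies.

0

Row minima: -10, -9, 0 → R's maximin is 0.
Column maxima: 5, 0, 4 → C's minimax is 0.
They coincide at (3, B), so the value is 0.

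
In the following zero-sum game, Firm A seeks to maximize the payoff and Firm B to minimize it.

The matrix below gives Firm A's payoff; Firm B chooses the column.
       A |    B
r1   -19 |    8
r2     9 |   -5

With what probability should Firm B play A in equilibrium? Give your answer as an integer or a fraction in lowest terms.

13/41

Row minima are -19 and -5, so Firm A's maximin is -5; column maxima are 9 and 8, so Firm B's minimax is 8. These differ, so the equilibrium is in mixed strategies.
Let Firm B play A with probability q. Firm A is indifferent when −19q + 8(1−q) = 9q − 5(1−q), giving q = 13/41.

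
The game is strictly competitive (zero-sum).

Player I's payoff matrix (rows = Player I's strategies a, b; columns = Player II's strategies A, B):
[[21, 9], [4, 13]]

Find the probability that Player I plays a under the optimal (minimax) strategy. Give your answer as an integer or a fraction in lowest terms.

3/7

Row minima are 9 and 4, so Player I's maximin is 9; column maxima are 21 and 13, so Player II's minimax is 13. These differ, so the equilibrium is in mixed strategies.
Let Player I play a with probability p. Player II is indifferent when 21p + 4(1−p) = 9p + 13(1−p), giving p = 3/7.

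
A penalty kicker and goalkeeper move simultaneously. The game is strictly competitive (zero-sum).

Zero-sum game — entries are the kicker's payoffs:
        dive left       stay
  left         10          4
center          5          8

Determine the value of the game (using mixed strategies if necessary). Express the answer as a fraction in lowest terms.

Row minima are 4 and 5, so the kicker's maximin is 5; column maxima are 10 and 8, so the goalkeeper's minimax is 8. These differ, so the equilibrium is in mixed strategies.
Let the kicker play left with probability p. The goalkeeper is indifferent when 10p + 5(1−p) = 4p + 8(1−p), giving p = 1/3.
Let the goalkeeper play dive left with probability q. The kicker is indifferent when 10q + 4(1−q) = 5q + 8(1−q), giving q = 4/9.
The value is 10·(4/9) + (4)·(5/9) = 20/3.

20/3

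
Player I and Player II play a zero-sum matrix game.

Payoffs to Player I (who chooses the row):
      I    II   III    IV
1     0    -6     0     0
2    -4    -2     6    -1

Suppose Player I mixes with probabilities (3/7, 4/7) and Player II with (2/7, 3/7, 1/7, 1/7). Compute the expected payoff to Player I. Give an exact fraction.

-90/49

Against (2/7, 3/7, 1/7, 1/7), each row's expected payoff is 1: -18/7; 2: -9/7.
Taking the (3/7, 4/7)-weighted average: (3/7)·(-18/7) + (4/7)·(-9/7) = -90/49.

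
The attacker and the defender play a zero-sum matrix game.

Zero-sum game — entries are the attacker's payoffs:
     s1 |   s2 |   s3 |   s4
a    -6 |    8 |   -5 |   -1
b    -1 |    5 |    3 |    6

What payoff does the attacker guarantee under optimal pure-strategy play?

-1

Row minima: -6, -1 → the attacker's maximin is -1.
Column maxima: -1, 8, 3, 6 → the defender's minimax is -1.
They coincide at (b, s1), so the value is -1.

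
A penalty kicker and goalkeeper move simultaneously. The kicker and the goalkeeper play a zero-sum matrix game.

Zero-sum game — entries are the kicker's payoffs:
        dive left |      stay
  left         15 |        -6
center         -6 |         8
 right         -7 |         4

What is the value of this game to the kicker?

12/5

Row right is strictly dominated by row center, so the kicker never plays it.
The remaining 2×2 game on (left, center) × (dive left, stay) has no saddle point. Let the kicker play left with probability p; indifference gives 15p − 6(1−p) = −6p + 8(1−p), so p = 2/5.
Similarly the goalkeeper's optimal q on dive left is 2/5, and the value is 15·(2/5) + (-6)·(3/5) = 12/5.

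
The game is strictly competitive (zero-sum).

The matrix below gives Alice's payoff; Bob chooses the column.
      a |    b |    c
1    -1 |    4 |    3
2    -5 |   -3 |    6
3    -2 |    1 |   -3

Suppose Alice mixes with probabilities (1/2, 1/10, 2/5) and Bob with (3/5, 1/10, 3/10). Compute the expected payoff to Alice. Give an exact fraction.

Against (3/5, 1/10, 3/10), each row's expected payoff is 1: 7/10; 2: -3/2; 3: -2.
Taking the (1/2, 1/10, 2/5)-weighted average: (1/2)·(7/10) + (1/10)·(-3/2) + (2/5)·(-2) = -3/5.

-3/5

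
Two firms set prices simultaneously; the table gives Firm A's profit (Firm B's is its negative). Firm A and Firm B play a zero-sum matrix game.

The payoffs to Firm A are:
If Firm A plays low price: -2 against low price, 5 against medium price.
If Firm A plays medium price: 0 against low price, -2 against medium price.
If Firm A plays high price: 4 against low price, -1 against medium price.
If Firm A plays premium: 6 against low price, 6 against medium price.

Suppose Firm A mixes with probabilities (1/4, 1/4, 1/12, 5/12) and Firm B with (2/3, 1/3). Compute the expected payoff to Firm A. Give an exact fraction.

47/18

Against (2/3, 1/3), each row's expected payoff is low price: 1/3; medium price: -2/3; high price: 7/3; premium: 6.
Taking the (1/4, 1/4, 1/12, 5/12)-weighted average: (1/4)·(1/3) + (1/4)·(-2/3) + (1/12)·(7/3) + (5/12)·(6) = 47/18.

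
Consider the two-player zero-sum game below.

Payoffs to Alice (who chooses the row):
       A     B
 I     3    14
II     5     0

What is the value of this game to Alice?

Row minima are 3 and 0, so Alice's maximin is 3; column maxima are 5 and 14, so Bob's minimax is 5. These differ, so the equilibrium is in mixed strategies.
Let Alice play I with probability p. Bob is indifferent when 3p + 5(1−p) = 14p, giving p = 5/16.
Let Bob play A with probability q. Alice is indifferent when 3q + 14(1−q) = 5q, giving q = 7/8.
The value is 3·(7/8) + (14)·(1/8) = 35/8.

35/8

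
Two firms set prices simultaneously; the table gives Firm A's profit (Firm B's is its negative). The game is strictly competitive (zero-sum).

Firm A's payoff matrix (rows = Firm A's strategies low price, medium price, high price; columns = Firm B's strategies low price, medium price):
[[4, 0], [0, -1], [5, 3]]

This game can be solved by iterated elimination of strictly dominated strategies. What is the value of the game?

3

Column low price is strictly dominated by medium price for Firm B (0<4, -1<0, 3<5); eliminate low price.
Row medium price is strictly dominated by row low price (0>-1); eliminate medium price.
Row low price is strictly dominated by row high price (3>0); eliminate low price.
Only (high price, medium price) remains, with payoff 3.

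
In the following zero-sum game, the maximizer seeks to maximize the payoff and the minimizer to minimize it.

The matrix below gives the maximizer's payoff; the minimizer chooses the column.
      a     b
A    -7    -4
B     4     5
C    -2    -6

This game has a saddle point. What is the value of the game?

Row minima: -7, 4, -6 → the maximizer's maximin is 4.
Column maxima: 4, 5 → the minimizer's minimax is 4.
They coincide at (B, a), so the value is 4.

4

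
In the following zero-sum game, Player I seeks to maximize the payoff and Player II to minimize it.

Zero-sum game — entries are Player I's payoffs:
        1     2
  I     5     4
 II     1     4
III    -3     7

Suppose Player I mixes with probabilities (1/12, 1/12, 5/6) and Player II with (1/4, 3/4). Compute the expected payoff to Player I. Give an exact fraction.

35/8

Against (1/4, 3/4), each row's expected payoff is I: 17/4; II: 13/4; III: 9/2.
Taking the (1/12, 1/12, 5/6)-weighted average: (1/12)·(17/4) + (1/12)·(13/4) + (5/6)·(9/2) = 35/8.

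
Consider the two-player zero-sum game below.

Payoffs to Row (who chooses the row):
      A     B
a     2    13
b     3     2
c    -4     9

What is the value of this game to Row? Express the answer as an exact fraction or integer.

35/12

Row c is strictly dominated by row a, so Row never plays it.
The remaining 2×2 game on (a, b) × (A, B) has no saddle point. Let Row play a with probability p; indifference gives 2p + 3(1−p) = 13p + 2(1−p), so p = 1/12.
Similarly Column's optimal q on A is 11/12, and the value is 2·(11/12) + (13)·(1/12) = 35/12.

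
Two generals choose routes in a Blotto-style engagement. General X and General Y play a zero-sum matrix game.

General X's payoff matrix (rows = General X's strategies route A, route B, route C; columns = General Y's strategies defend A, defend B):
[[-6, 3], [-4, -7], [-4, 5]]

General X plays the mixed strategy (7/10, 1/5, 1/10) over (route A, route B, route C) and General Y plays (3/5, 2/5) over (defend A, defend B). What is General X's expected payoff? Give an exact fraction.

-69/25

Against (3/5, 2/5), each row's expected payoff is route A: -12/5; route B: -26/5; route C: -2/5.
Taking the (7/10, 1/5, 1/10)-weighted average: (7/10)·(-12/5) + (1/5)·(-26/5) + (1/10)·(-2/5) = -69/25.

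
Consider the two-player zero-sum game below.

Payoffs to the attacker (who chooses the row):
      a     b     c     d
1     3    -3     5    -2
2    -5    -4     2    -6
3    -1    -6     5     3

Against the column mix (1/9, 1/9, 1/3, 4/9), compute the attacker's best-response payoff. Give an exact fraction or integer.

20/9

1: (3)·(1/9) + (-3)·(1/9) + (5)·(1/3) + (-2)·(4/9) = 7/9.
2: (-5)·(1/9) + (-4)·(1/9) + (2)·(1/3) + (-6)·(4/9) = -3.
3: (-1)·(1/9) + (-6)·(1/9) + (5)·(1/3) + (3)·(4/9) = 20/9.
The best pure response is 3 with expected payoff 20/9.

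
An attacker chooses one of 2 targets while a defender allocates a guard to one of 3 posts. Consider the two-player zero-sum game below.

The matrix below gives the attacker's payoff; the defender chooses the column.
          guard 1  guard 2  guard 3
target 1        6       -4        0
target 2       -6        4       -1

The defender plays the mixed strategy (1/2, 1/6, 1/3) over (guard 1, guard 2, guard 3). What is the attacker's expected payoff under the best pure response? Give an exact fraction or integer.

7/3

target 1: (6)·(1/2) + (-4)·(1/6) + (0)·(1/3) = 7/3.
target 2: (-6)·(1/2) + (4)·(1/6) + (-1)·(1/3) = -8/3.
The best pure response is target 1 with expected payoff 7/3.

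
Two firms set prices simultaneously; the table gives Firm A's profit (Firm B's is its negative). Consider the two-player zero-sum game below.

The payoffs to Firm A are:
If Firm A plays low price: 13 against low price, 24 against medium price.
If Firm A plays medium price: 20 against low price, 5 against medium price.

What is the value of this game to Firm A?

Row minima are 13 and 5, so Firm A's maximin is 13; column maxima are 20 and 24, so Firm B's minimax is 20. These differ, so the equilibrium is in mixed strategies.
Let Firm A play low price with probability p. Firm B is indifferent when 13p + 20(1−p) = 24p + 5(1−p), giving p = 15/26.
Let Firm B play low price with probability q. Firm A is indifferent when 13q + 24(1−q) = 20q + 5(1−q), giving q = 19/26.
The value is 13·(19/26) + (24)·(7/26) = 415/26.

415/26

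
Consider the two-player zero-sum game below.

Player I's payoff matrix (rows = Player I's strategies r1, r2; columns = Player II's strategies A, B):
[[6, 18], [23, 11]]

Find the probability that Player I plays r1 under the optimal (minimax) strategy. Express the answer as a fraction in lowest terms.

Row minima are 6 and 11, so Player I's maximin is 11; column maxima are 23 and 18, so Player II's minimax is 18. These differ, so the equilibrium is in mixed strategies.
Let Player I play r1 with probability p. Player II is indifferent when 6p + 23(1−p) = 18p + 11(1−p), giving p = 1/2.

1/2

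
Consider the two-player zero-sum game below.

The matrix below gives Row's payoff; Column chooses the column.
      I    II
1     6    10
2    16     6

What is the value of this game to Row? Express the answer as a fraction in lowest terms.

62/7

Row minima are 6 and 6, so Row's maximin is 6; column maxima are 16 and 10, so Column's minimax is 10. These differ, so the equilibrium is in mixed strategies.
Let Row play 1 with probability p. Column is indifferent when 6p + 16(1−p) = 10p + 6(1−p), giving p = 5/7.
Let Column play I with probability q. Row is indifferent when 6q + 10(1−q) = 16q + 6(1−q), giving q = 2/7.
The value is 6·(2/7) + (10)·(5/7) = 62/7.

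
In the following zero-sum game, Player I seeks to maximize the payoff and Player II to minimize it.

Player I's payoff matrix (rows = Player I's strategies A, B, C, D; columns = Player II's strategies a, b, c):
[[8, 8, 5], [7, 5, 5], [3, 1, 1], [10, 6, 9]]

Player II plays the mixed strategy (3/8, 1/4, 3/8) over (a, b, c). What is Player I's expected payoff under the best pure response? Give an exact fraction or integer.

69/8

A: (8)·(3/8) + (8)·(1/4) + (5)·(3/8) = 55/8.
B: (7)·(3/8) + (5)·(1/4) + (5)·(3/8) = 23/4.
C: (3)·(3/8) + (1)·(1/4) + (1)·(3/8) = 7/4.
D: (10)·(3/8) + (6)·(1/4) + (9)·(3/8) = 69/8.
The best pure response is D with expected payoff 69/8.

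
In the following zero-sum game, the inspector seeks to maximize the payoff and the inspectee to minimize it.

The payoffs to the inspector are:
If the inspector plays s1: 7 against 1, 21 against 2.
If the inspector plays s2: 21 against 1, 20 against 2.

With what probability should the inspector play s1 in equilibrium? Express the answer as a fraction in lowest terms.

Row minima are 7 and 20, so the inspector's maximin is 20; column maxima are 21 and 21, so the inspectee's minimax is 21. These differ, so the equilibrium is in mixed strategies.
Let the inspector play s1 with probability p. The inspectee is indifferent when 7p + 21(1−p) = 21p + 20(1−p), giving p = 1/15.

1/15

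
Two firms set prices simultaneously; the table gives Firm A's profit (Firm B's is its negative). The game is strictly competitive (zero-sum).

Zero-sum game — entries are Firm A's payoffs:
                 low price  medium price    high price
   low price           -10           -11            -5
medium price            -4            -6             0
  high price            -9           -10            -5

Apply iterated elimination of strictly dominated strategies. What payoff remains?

Column low price is strictly dominated by medium price for Firm B (-11<-10, -6<-4, -10<-9); eliminate low price.
Row high price is strictly dominated by row medium price (-6>-10, 0>-5); eliminate high price.
Column high price is strictly dominated by medium price for Firm B (-11<-5, -6<0); eliminate high price.
Row low price is strictly dominated by row medium price (-6>-11); eliminate low price.
Only (medium price, medium price) remains, with payoff -6.

-6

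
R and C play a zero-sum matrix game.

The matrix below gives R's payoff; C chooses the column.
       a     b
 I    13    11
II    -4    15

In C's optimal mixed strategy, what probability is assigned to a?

4/21

Row minima are 11 and -4, so R's maximin is 11; column maxima are 13 and 15, so C's minimax is 13. These differ, so the equilibrium is in mixed strategies.
Let C play a with probability q. R is indifferent when 13q + 11(1−q) = −4q + 15(1−q), giving q = 4/21.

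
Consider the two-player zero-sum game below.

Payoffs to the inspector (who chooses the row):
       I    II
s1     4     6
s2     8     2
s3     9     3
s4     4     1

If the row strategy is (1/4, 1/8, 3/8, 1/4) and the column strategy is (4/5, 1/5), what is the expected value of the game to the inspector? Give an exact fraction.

229/40

Against (4/5, 1/5), each row's expected payoff is s1: 22/5; s2: 34/5; s3: 39/5; s4: 17/5.
Taking the (1/4, 1/8, 3/8, 1/4)-weighted average: (1/4)·(22/5) + (1/8)·(34/5) + (3/8)·(39/5) + (1/4)·(17/5) = 229/40.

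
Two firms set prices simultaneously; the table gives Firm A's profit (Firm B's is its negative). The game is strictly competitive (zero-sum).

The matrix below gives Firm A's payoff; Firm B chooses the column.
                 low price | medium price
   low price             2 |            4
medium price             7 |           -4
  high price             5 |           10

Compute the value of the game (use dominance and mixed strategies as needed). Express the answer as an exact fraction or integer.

45/8

Row low price is strictly dominated by row high price, so Firm A never plays it.
The remaining 2×2 game on (medium price, high price) × (low price, medium price) has no saddle point. Let Firm A play medium price with probability p; indifference gives 7p + 5(1−p) = −4p + 10(1−p), so p = 5/16.
Similarly Firm B's optimal q on low price is 7/8, and the value is 7·(7/8) + (-4)·(1/8) = 45/8.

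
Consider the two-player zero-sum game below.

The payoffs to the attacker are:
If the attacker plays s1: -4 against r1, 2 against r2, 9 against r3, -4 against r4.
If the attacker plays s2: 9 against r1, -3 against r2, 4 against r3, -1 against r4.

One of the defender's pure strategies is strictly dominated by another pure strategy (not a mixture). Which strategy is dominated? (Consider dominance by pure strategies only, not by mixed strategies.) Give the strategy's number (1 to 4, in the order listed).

3

The defender prefers columns that give the attacker less. Compare r3 with r2: 2 < 9, -3 < 4.
So r2 strictly dominates r3 for the defender; r3 is strictly dominated.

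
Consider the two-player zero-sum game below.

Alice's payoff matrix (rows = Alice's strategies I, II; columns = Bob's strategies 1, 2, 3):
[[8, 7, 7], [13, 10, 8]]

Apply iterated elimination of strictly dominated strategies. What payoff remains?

Column 1 is strictly dominated by 2 for Bob (7<8, 10<13); eliminate 1.
Row I is strictly dominated by row II (10>7, 8>7); eliminate I.
Column 2 is strictly dominated by 3 for Bob (8<10); eliminate 2.
Only (II, 3) remains, with payoff 8.

8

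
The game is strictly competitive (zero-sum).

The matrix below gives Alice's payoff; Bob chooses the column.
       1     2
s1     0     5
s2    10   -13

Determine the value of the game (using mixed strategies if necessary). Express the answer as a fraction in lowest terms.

25/14

Row minima are 0 and -13, so Alice's maximin is 0; column maxima are 10 and 5, so Bob's minimax is 5. These differ, so the equilibrium is in mixed strategies.
Let Alice play s1 with probability p. Bob is indifferent when 10(1−p) = 5p − 13(1−p), giving p = 23/28.
Let Bob play 1 with probability q. Alice is indifferent when 5(1−q) = 10q − 13(1−q), giving q = 9/14.
The value is 0·(9/14) + (5)·(5/14) = 25/14.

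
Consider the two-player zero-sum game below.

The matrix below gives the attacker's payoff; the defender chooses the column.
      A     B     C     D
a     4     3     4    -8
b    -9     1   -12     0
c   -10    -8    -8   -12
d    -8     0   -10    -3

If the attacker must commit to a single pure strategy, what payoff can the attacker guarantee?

-8

The worst-case payoff for each row is a: -8, b: -12, c: -12, d: -10.
The best of these is -8.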